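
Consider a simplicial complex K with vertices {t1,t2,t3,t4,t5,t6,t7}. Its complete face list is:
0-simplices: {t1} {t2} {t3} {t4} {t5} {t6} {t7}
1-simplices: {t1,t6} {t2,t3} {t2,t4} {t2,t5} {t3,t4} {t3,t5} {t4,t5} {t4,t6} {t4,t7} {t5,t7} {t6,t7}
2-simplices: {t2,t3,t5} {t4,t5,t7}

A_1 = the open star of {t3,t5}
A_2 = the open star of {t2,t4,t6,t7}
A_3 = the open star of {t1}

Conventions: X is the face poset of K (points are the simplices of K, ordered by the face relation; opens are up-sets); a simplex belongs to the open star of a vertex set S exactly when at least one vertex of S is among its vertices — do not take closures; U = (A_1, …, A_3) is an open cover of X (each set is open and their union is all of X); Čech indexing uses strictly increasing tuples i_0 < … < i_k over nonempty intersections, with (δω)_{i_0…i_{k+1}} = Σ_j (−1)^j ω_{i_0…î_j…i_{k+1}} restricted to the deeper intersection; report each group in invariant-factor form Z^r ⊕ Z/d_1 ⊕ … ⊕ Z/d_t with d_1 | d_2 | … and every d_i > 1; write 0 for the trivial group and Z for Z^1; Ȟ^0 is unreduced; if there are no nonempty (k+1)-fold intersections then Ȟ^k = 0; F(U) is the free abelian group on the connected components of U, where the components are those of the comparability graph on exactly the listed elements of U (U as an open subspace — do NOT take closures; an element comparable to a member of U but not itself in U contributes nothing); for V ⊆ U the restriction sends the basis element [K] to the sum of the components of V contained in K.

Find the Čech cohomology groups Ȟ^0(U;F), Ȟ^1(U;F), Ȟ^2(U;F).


cover nerve:
  A1={{t3},{t5},{t2,t3},{t2,t5},{t3,t4},{t3,t5},{t4,t5},{t5,t7},{t2,t3,t5},{t4,t5,t7}} A2={{t2},{t4},{t6},{t7},{t1,t6},{t2,t3},{t2,t4},{t2,t5},{t3,t4},{t4,t5},{t4,t6},{t4,t7},{t5,t7},{t6,t7},{t2,t3,t5},{t4,t5,t7}} A3={{t1},{t1,t6}}
  A12={{t2,t3},{t2,t5},{t3,t4},{t4,t5},{t5,t7},{t2,t3,t5},{t4,t5,t7}} A23={{t1,t6}}
components per intersection:
  A1: {{t3},{t5},{t2,t3},{t2,t5},{t3,t4},{t3,t5},{t4,t5},{t5,t7},{t2,t3,t5},{t4,t5,t7}}
  A2: {{t2},{t4},{t6},{t7},{t1,t6},{t2,t3},{t2,t4},{t2,t5},{t3,t4},{t4,t5},{t4,t6},{t4,t7},{t5,t7},{t6,t7},{t2,t3,t5},{t4,t5,t7}}
  A3: {{t1},{t1,t6}}
  A12: {{t2,t3},{t2,t5},{t2,t3,t5}} {{t3,t4}} {{t4,t5},{t5,t7},{t4,t5,t7}}
  A23: {{t1,t6}}
C dims 3,4; δ0: rk 2, SNF 1^2
Ȟ^0: (3−2)−0=1 ⇒ Z
Ȟ^1: (4−0)−2=2 ⇒ Z^2
Ȟ^2: (0−0)−0=0 ⇒ 0

Ȟ^0 ≅ Z,  Ȟ^1 ≅ Z^2,  Ȟ^2 ≅ 0


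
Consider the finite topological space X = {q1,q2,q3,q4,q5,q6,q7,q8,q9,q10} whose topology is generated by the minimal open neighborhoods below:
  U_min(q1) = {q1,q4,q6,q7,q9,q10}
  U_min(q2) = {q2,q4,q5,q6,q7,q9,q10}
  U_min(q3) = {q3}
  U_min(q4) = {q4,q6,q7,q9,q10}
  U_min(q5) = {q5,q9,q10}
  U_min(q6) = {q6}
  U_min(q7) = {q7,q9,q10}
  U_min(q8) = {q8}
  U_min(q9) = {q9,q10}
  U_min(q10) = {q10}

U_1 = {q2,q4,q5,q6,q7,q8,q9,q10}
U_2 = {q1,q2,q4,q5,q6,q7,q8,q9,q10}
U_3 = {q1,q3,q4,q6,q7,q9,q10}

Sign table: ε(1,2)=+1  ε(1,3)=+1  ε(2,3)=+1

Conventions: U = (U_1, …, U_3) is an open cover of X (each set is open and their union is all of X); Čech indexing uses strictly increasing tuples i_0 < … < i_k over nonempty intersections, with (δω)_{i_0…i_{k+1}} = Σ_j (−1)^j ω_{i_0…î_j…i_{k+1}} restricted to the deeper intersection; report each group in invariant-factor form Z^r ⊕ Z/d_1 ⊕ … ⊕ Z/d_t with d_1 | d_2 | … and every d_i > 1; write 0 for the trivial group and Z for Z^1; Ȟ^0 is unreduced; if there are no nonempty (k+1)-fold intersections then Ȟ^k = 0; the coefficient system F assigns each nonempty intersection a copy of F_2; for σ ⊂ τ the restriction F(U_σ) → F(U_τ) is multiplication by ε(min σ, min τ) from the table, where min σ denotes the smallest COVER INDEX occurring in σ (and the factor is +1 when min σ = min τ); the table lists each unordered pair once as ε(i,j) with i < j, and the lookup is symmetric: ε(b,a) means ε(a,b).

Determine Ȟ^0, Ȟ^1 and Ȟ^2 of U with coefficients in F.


nonempty overlaps:
  U12={q2,q4,q5,q6,q7,q8,q9,q10} U13={q4,q6,q7,q9,q10} U23={q1,q4,q6,q7,q9,q10}
  U123={q4,q6,q7,q9,q10}
C dims 3,3,1; δ0: rk_F2 2; δ1: rk_F2 1
degree 0: 3−2−0 = 1 → Ȟ^0 ≅ Z/2
degree 1: 3−1−2 = 0 → Ȟ^1 ≅ 0
degree 2: 1−0−1 = 0 → Ȟ^2 ≅ 0

Ȟ^0(U;F) ≅ Z/2, Ȟ^1(U;F) ≅ 0, Ȟ^2(U;F) ≅ 0


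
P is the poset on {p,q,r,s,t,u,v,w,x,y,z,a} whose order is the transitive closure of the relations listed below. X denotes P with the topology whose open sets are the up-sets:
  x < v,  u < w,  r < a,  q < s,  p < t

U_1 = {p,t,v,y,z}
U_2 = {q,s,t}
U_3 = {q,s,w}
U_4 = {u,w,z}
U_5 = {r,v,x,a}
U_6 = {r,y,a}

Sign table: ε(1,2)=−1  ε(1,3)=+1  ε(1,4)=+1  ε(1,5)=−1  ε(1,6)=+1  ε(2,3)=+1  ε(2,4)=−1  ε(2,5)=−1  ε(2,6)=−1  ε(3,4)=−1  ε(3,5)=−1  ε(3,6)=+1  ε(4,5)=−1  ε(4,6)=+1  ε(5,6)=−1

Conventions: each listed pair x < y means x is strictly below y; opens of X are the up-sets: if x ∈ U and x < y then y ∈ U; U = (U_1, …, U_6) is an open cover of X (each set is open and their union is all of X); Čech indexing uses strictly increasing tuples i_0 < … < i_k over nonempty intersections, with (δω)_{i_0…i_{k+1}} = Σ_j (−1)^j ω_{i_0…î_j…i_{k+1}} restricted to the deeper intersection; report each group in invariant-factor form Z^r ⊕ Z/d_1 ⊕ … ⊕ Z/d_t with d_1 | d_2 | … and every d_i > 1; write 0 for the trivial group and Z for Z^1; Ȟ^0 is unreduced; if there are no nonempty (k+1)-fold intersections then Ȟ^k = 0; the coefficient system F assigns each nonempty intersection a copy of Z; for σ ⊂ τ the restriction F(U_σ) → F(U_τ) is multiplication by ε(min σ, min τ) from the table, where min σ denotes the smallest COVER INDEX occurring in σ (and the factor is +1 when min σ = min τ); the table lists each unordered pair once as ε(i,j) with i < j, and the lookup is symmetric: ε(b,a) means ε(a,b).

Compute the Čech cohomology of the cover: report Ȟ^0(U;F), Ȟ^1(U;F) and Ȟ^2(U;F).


nonempty intersections:
  U12={t} U14={z} U15={v} U16={y} U23={q,s} U34={w} U56={r,a}
C dims 6,7; δ0: rk 5, SNF 1^5
Ȟ^0: (6−5)−0=1 ⇒ Z
Ȟ^1: (7−0)−5=2 ⇒ Z^2
Ȟ^2: (0−0)−0=0 ⇒ 0

Ȟ^0 ≅ Z; Ȟ^1 ≅ Z^2; Ȟ^2 ≅ 0


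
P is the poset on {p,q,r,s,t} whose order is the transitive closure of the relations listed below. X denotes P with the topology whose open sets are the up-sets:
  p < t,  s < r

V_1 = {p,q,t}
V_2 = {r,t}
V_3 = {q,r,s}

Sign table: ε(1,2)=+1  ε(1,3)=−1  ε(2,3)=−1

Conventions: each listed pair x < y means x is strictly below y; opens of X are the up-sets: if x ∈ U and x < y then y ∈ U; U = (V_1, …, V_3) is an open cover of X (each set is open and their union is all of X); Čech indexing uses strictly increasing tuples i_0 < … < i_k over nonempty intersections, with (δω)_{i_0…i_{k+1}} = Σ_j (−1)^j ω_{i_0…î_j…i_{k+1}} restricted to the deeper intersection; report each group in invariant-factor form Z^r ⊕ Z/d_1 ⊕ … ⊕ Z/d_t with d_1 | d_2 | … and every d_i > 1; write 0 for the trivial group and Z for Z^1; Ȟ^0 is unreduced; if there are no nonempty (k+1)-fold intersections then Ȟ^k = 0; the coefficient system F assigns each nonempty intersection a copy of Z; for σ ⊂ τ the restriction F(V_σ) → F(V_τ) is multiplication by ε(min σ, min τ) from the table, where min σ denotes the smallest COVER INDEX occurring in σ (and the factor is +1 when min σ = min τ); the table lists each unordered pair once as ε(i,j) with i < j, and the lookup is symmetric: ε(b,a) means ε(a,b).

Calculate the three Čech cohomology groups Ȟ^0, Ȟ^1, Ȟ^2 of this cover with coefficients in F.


Ȟ^0 ≅ Z, Ȟ^1 ≅ Z and Ȟ^2 ≅ 0

nonempty overlaps:
  V12={t} V13={q} V23={r}
C dims 3,3; δ0: rk 2, SNF 1^2
degree 0: 3−2−0 = 1 → Ȟ^0 ≅ Z
degree 1: 3−0−2 = 1 → Ȟ^1 ≅ Z
degree 2: 0−0−0 = 0 → Ȟ^2 ≅ 0


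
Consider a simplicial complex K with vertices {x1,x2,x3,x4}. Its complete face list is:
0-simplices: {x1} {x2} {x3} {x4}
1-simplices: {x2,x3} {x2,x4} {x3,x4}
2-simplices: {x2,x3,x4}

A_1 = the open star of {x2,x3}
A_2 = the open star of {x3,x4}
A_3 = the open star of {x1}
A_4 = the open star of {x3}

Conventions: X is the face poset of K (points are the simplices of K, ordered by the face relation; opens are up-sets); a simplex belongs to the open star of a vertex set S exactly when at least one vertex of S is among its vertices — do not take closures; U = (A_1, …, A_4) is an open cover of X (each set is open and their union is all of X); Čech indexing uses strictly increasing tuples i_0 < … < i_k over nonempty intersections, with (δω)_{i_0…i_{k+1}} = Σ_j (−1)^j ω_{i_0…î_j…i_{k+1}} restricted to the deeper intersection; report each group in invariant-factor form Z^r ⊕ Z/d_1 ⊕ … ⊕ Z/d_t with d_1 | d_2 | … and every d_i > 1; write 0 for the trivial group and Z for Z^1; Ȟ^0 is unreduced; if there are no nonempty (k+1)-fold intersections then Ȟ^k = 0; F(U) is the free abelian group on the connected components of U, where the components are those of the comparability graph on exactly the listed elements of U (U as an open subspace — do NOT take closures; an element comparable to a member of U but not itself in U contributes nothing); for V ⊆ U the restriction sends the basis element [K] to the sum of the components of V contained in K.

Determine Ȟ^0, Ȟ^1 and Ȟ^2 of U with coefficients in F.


intersection data:
  A1={{x2},{x3},{x2,x3},{x2,x4},{x3,x4},{x2,x3,x4}} A2={{x3},{x4},{x2,x3},{x2,x4},{x3,x4},{x2,x3,x4}} A3={{x1}} A4={{x3},{x2,x3},{x3,x4},{x2,x3,x4}}
  A12={{x3},{x2,x3},{x2,x4},{x3,x4},{x2,x3,x4}} A14={{x3},{x2,x3},{x3,x4},{x2,x3,x4}} A24={{x3},{x2,x3},{x3,x4},{x2,x3,x4}}
  A124={{x3},{x2,x3},{x3,x4},{x2,x3,x4}}
components per intersection:
  A1: {{x2},{x3},{x2,x3},{x2,x4},{x3,x4},{x2,x3,x4}}
  A2: {{x3},{x4},{x2,x3},{x2,x4},{x3,x4},{x2,x3,x4}}
  A3: {{x1}}
  A4: {{x3},{x2,x3},{x3,x4},{x2,x3,x4}}
  A12: {{x3},{x2,x3},{x2,x4},{x3,x4},{x2,x3,x4}}
  A14: {{x3},{x2,x3},{x3,x4},{x2,x3,x4}}
  A24: {{x3},{x2,x3},{x3,x4},{x2,x3,x4}}
  A124: {{x3},{x2,x3},{x3,x4},{x2,x3,x4}}
C dims 4,3,1; δ0: rk 2, SNF 1^2; δ1: rk 1, SNF 1^1
Ȟ^0 = (4 − 2) − 0 = 2, so Ȟ^0 ≅ Z^2
Ȟ^1 = (3 − 1) − 2 = 0, so Ȟ^1 ≅ 0
Ȟ^2 = (1 − 0) − 1 = 0, so Ȟ^2 ≅ 0

Ȟ^0 ≅ Z^2, Ȟ^1 ≅ 0 and Ȟ^2 ≅ 0


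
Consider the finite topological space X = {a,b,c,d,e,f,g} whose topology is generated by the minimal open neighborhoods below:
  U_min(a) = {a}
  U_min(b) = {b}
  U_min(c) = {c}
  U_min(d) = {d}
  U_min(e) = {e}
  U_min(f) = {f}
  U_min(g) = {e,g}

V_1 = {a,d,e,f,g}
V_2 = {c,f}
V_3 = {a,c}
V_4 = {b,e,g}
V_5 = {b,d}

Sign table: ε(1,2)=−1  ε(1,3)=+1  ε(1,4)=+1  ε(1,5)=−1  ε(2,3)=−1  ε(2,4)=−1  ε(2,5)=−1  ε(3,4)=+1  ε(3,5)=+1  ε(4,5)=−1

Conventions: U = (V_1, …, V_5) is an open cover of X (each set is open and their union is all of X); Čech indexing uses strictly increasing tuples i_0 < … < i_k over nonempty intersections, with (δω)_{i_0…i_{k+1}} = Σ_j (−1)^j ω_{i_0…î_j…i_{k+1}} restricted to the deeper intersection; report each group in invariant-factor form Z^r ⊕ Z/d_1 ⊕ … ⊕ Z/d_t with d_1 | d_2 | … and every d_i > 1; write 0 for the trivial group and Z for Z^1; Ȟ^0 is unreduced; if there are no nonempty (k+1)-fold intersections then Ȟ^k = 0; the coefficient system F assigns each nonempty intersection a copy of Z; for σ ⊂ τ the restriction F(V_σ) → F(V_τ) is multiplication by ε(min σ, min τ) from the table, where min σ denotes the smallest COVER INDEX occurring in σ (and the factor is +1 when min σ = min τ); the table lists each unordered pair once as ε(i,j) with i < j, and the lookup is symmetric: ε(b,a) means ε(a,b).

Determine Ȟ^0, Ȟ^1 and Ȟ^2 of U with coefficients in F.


Ȟ^0 ≅ Z, Ȟ^1 ≅ Z^2, Ȟ^2 ≅ 0

intersection data:
  V12={f} V13={a} V14={e,g} V15={d} V23={c} V45={b}
C dims 5,6; δ0: rk 4, SNF 1^4
Ȟ^0 = (5 − 4) − 0 = 1, so Ȟ^0 ≅ Z
Ȟ^1 = (6 − 0) − 4 = 2, so Ȟ^1 ≅ Z^2
Ȟ^2 = (0 − 0) − 0 = 0, so Ȟ^2 ≅ 0


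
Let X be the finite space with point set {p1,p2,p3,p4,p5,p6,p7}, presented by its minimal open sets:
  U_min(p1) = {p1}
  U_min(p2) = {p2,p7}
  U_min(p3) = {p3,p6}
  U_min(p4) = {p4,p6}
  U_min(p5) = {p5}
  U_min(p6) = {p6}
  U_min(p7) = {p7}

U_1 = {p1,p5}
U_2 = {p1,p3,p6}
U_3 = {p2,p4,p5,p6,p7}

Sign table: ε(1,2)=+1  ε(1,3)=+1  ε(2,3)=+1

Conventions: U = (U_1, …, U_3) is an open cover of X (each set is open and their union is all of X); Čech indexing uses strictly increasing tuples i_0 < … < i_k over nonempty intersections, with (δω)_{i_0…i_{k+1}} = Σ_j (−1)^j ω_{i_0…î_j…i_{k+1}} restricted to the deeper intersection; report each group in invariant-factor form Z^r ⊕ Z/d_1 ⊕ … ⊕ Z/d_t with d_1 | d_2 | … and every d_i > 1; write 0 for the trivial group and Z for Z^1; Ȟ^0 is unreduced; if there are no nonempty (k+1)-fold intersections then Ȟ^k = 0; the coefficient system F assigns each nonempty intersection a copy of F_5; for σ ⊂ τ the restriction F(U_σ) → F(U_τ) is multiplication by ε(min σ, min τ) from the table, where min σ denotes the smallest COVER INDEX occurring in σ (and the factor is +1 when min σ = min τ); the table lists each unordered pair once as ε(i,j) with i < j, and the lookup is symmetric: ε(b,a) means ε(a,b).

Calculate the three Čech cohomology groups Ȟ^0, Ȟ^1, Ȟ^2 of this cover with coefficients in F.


Ȟ^0 = Z/5, Ȟ^1 = Z/5 and Ȟ^2 = 0

cover nerve:
  U12={p1} U13={p5} U23={p6}
C dims 3,3; δ0: rk_F5 2
Ȟ^0: (3−2)−0=1 ⇒ Z/5
Ȟ^1: (3−0)−2=1 ⇒ Z/5
Ȟ^2: (0−0)−0=0 ⇒ 0


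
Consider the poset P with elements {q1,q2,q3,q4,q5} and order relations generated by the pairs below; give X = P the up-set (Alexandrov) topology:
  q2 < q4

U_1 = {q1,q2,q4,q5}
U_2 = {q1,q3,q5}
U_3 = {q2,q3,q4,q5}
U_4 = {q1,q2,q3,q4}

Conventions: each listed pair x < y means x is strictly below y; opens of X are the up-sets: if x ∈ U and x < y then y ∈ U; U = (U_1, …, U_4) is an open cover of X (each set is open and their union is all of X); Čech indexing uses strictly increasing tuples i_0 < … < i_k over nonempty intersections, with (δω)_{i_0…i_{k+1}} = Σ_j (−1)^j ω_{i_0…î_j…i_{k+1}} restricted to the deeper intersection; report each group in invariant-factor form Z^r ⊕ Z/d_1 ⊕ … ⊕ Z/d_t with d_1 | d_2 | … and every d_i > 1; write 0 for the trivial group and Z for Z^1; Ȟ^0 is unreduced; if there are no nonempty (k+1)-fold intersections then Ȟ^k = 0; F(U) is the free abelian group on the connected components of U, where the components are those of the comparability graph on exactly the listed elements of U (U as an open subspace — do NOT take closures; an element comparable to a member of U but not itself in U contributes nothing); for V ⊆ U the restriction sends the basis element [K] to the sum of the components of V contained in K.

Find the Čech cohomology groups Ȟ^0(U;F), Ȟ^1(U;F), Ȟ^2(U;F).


nonempty intersections:
  U12={q1,q5} U13={q2,q4,q5} U14={q1,q2,q4} U23={q3,q5} U24={q1,q3} U34={q2,q3,q4}
  U123={q5} U124={q1} U134={q2,q4} U234={q3}
components per intersection:
  U1: {q1} {q2,q4} {q5}
  U2: {q1} {q3} {q5}
  U3: {q2,q4} {q3} {q5}
  U4: {q1} {q2,q4} {q3}
  U12: {q1} {q5}
  U13: {q2,q4} {q5}
  U14: {q1} {q2,q4}
  U23: {q3} {q5}
  U24: {q1} {q3}
  U34: {q2,q4} {q3}
  U123: {q5}
  U124: {q1}
  U134: {q2,q4}
  U234: {q3}
C dims 12,12,4; δ0: rk 8, SNF 1^8; δ1: rk 4, SNF 1^4
Ȟ^0: (12−8)−0=4 ⇒ Z^4
Ȟ^1: (12−4)−8=0 ⇒ 0
Ȟ^2: (4−0)−4=0 ⇒ 0

Ȟ^0(U;F) ≅ Z^4,  Ȟ^1(U;F) ≅ 0,  Ȟ^2(U;F) ≅ 0


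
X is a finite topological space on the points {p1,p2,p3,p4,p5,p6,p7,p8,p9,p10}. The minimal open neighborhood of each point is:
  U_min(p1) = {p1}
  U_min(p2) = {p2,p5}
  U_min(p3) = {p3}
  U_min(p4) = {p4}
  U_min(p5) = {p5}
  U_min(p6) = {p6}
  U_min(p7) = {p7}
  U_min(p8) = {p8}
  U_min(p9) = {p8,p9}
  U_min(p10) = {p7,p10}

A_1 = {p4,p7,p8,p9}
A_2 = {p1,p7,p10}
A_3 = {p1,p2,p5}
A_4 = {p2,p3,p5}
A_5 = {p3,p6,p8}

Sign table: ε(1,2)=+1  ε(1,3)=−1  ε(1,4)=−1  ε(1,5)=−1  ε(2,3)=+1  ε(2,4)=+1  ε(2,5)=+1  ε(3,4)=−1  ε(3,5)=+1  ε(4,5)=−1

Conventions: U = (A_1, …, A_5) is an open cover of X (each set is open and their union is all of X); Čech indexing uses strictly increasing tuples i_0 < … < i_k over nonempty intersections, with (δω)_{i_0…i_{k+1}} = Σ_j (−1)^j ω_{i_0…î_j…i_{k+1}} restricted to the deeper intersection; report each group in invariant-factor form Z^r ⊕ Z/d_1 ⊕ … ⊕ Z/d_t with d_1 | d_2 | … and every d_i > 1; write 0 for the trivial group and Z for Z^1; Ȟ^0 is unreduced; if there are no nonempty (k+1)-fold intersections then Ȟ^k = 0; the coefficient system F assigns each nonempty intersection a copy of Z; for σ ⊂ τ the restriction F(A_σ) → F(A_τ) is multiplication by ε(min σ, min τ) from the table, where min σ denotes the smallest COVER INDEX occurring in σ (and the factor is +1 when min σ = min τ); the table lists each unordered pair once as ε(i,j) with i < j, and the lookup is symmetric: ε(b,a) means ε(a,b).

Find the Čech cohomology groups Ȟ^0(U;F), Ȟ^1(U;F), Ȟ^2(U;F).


Ȟ^0(U;F) ≅ 0, Ȟ^1(U;F) ≅ Z/2 and Ȟ^2(U;F) ≅ 0

nonempty intersections:
  A12={p7} A15={p8} A23={p1} A34={p2,p5} A45={p3}
C dims 5,5; δ0: rk 5, SNF 1^4·2
Ȟ^0: (5−5)−0=0 ⇒ 0
Ȟ^1: (5−0)−5=0 plus torsion [2] ⇒ Z/2
Ȟ^2: (0−0)−0=0 ⇒ 0


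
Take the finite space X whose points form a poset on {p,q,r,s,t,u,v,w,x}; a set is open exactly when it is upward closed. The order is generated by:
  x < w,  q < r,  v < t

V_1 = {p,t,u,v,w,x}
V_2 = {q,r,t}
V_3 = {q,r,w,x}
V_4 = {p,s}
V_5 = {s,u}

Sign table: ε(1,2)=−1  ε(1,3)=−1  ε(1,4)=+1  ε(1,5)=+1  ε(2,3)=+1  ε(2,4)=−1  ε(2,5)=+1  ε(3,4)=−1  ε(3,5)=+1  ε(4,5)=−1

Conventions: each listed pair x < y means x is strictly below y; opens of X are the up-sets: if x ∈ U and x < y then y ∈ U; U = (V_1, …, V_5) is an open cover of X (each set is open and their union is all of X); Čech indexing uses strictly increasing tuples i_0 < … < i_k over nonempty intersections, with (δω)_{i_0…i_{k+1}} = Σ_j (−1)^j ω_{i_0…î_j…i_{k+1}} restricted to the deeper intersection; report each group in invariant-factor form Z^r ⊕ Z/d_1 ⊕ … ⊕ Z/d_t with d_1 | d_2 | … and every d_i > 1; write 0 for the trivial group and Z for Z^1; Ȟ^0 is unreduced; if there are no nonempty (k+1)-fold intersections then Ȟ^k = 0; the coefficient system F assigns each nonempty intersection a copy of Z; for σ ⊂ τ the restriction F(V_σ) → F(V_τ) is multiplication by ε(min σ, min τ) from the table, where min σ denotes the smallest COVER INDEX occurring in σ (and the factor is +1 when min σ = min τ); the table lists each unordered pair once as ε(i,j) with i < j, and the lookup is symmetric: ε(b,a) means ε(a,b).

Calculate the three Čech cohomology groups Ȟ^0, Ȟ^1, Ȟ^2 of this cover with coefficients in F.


Ȟ^0 ≅ 0, Ȟ^1 ≅ Z ⊕ Z/2 and Ȟ^2 ≅ 0

cover nerve:
  V12={t} V13={w,x} V14={p} V15={u} V23={q,r} V45={s}
C dims 5,6; δ0: rk 5, SNF 1^4·2
Ȟ^0: (5−5)−0=0 ⇒ 0
Ȟ^1: (6−0)−5=1 plus torsion [2] ⇒ Z ⊕ Z/2
Ȟ^2: (0−0)−0=0 ⇒ 0


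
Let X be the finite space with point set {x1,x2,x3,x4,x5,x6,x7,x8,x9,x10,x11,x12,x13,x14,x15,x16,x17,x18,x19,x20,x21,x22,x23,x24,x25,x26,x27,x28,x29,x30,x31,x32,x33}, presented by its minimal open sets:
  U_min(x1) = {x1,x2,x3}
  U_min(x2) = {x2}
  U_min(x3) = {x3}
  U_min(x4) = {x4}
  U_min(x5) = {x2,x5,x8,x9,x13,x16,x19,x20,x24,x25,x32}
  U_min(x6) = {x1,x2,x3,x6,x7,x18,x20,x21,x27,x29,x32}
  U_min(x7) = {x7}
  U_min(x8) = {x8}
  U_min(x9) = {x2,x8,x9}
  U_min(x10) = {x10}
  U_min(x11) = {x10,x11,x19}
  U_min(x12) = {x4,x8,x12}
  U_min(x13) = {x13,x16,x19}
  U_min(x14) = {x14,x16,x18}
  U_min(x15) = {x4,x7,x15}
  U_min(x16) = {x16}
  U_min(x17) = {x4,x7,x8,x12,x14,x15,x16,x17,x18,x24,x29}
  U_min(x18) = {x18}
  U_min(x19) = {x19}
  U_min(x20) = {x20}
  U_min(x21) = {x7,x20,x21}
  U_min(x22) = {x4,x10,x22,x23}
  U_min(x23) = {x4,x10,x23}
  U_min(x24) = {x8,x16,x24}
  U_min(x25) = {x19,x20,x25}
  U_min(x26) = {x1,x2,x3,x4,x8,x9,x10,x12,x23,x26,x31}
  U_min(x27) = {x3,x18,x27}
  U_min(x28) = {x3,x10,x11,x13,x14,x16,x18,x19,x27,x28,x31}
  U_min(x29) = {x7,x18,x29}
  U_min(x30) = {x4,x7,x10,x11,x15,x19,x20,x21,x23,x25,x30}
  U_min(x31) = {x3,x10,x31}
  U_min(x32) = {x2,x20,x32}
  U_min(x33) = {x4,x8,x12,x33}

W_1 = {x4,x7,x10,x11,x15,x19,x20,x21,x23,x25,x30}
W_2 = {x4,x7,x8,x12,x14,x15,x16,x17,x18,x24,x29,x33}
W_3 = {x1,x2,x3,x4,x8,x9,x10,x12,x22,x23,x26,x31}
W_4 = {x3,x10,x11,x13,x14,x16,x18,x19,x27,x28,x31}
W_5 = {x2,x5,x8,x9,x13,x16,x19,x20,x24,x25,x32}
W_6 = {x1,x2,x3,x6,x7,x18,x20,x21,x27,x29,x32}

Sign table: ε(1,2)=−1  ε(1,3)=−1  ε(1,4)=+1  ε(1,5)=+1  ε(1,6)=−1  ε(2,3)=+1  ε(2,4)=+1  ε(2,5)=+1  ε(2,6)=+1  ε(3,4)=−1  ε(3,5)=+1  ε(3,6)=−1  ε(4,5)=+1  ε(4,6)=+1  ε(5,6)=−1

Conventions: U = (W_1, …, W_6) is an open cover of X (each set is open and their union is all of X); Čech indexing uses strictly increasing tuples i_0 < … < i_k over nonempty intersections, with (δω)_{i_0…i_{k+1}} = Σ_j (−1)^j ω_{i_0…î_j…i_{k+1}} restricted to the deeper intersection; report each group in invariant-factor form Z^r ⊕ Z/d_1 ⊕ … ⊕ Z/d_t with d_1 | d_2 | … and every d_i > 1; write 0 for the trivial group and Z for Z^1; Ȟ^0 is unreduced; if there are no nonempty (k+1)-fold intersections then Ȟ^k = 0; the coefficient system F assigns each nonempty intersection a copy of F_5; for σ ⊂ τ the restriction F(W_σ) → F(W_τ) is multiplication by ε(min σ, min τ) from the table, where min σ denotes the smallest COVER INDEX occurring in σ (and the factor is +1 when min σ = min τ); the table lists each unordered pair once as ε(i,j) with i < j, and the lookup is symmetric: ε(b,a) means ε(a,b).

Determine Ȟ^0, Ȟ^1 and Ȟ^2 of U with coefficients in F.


nonempty overlaps:
  W12={x4,x7,x15} W13={x4,x10,x23} W14={x10,x11,x19} W15={x19,x20,x25} W16={x7,x20,x21} W23={x4,x8,x12} W24={x14,x16,x18} W25={x8,x16,x24} W26={x7,x18,x29} W34={x3,x10,x31} W35={x2,x8,x9} W36={x1,x2,x3} W45={x13,x16,x19} W46={x3,x18,x27} W56={x2,x20,x32}
  W123={x4} W126={x7} W134={x10} W145={x19} W156={x20} W235={x8} W245={x16} W246={x18} W346={x3} W356={x2}
C dims 6,15,10; δ0: rk_F5 6; δ1: rk_F5 9
degree 0: 6−6−0 = 0 → Ȟ^0 ≅ 0
degree 1: 15−9−6 = 0 → Ȟ^1 ≅ 0
degree 2: 10−0−9 = 1 → Ȟ^2 ≅ Z/5

Ȟ^0 = 0, Ȟ^1 = 0, Ȟ^2 = Z/5


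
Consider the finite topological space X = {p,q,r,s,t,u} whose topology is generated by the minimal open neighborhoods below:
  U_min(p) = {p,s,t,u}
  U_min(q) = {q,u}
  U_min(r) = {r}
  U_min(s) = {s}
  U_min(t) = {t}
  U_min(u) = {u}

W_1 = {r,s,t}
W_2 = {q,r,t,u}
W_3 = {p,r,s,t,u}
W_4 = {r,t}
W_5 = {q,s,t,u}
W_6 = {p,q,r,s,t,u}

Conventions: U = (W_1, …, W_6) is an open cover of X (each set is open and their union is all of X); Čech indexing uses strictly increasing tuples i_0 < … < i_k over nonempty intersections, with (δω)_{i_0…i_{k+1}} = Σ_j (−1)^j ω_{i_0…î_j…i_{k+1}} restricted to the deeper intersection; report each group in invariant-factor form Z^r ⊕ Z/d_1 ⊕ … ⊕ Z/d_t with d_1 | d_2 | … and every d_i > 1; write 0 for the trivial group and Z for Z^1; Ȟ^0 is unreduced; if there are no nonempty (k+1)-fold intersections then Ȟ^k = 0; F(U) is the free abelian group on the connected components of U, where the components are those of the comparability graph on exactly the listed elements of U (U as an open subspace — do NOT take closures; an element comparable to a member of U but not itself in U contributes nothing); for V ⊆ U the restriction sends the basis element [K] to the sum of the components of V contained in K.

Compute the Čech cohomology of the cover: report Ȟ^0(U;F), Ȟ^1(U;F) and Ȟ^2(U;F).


nerve simplices:
  W12={r,t} W13={r,s,t} W14={r,t} W15={s,t} W16={r,s,t} W23={r,t,u} W24={r,t} W25={q,t,u} W26={q,r,t,u} W34={r,t} W35={s,t,u} W36={p,r,s,t,u} W45={t} W46={r,t} W56={q,s,t,u}
  W123={r,t} W124={r,t} W125={t} W126={r,t} W134={r,t} W135={s,t} W136={r,s,t} W145={t} W146={r,t} W156={s,t} W234={r,t} W235={t,u} W236={r,t,u} W245={t} W246={r,t} W256={q,t,u} W345={t} W346={r,t} W356={s,t,u} W456={t}
  W1234={r,t} W1235={t} W1236={r,t} W1245={t} W1246={r,t} W1256={t} W1345={t} W1346={r,t} W1356={s,t} W1456={t} W2345={t} W2346={r,t} W2356={t,u} W2456={t} W3456={t}
  W12345={t} W12346={r,t} W12356={t} W12456={t} W13456={t} W23456={t}
  W123456={t}
components per intersection:
  W1: {r} {s} {t}
  W2: {q,u} {r} {t}
  W3: {p,s,t,u} {r}
  W4: {r} {t}
  W5: {q,u} {s} {t}
  W6: {p,q,s,t,u} {r}
  W12: {r} {t}
  W13: {r} {s} {t}
  W14: {r} {t}
  W15: {s} {t}
  W16: {r} {s} {t}
  W23: {r} {t} {u}
  W24: {r} {t}
  W25: {q,u} {t}
  W26: {q,u} {r} {t}
  W34: {r} {t}
  W35: {s} {t} {u}
  W36: {p,s,t,u} {r}
  W45: {t}
  W46: {r} {t}
  W56: {q,u} {s} {t}
  W123: {r} {t}
  W124: {r} {t}
  W125: {t}
  W126: {r} {t}
  W134: {r} {t}
  W135: {s} {t}
  W136: {r} {s} {t}
  W145: {t}
  W146: {r} {t}
  W156: {s} {t}
  W234: {r} {t}
  W235: {t} {u}
  W236: {r} {t} {u}
  W245: {t}
  W246: {r} {t}
  W256: {q,u} {t}
  W345: {t}
  W346: {r} {t}
  W356: {s} {t} {u}
  W456: {t}
  W1234: {r} {t}
  W1235: {t}
  W1236: {r} {t}
  W1245: {t}
  W1246: {r} {t}
  W1256: {t}
  W1345: {t}
  W1346: {r} {t}
  W1356: {s} {t}
  W1456: {t}
  W2345: {t}
  W2346: {r} {t}
  W2356: {t} {u}
  W2456: {t}
  W3456: {t}
  W12345: {t}
  W12346: {r} {t}
  W12356: {t}
  W12456: {t}
  W13456: {t}
  W23456: {t}
  W123456: {t}
C dims 15,35,38,22; δ0: rk 13, SNF 1^13; δ1: rk 22, SNF 1^22; δ2: rk 16, SNF 1^16
degree 0: 15−13−0 = 2 → Ȟ^0 ≅ Z^2
degree 1: 35−22−13 = 0 → Ȟ^1 ≅ 0
degree 2: 38−16−22 = 0 → Ȟ^2 ≅ 0

Ȟ^0(U;F) ≅ Z^2, Ȟ^1(U;F) ≅ 0, Ȟ^2(U;F) ≅ 0


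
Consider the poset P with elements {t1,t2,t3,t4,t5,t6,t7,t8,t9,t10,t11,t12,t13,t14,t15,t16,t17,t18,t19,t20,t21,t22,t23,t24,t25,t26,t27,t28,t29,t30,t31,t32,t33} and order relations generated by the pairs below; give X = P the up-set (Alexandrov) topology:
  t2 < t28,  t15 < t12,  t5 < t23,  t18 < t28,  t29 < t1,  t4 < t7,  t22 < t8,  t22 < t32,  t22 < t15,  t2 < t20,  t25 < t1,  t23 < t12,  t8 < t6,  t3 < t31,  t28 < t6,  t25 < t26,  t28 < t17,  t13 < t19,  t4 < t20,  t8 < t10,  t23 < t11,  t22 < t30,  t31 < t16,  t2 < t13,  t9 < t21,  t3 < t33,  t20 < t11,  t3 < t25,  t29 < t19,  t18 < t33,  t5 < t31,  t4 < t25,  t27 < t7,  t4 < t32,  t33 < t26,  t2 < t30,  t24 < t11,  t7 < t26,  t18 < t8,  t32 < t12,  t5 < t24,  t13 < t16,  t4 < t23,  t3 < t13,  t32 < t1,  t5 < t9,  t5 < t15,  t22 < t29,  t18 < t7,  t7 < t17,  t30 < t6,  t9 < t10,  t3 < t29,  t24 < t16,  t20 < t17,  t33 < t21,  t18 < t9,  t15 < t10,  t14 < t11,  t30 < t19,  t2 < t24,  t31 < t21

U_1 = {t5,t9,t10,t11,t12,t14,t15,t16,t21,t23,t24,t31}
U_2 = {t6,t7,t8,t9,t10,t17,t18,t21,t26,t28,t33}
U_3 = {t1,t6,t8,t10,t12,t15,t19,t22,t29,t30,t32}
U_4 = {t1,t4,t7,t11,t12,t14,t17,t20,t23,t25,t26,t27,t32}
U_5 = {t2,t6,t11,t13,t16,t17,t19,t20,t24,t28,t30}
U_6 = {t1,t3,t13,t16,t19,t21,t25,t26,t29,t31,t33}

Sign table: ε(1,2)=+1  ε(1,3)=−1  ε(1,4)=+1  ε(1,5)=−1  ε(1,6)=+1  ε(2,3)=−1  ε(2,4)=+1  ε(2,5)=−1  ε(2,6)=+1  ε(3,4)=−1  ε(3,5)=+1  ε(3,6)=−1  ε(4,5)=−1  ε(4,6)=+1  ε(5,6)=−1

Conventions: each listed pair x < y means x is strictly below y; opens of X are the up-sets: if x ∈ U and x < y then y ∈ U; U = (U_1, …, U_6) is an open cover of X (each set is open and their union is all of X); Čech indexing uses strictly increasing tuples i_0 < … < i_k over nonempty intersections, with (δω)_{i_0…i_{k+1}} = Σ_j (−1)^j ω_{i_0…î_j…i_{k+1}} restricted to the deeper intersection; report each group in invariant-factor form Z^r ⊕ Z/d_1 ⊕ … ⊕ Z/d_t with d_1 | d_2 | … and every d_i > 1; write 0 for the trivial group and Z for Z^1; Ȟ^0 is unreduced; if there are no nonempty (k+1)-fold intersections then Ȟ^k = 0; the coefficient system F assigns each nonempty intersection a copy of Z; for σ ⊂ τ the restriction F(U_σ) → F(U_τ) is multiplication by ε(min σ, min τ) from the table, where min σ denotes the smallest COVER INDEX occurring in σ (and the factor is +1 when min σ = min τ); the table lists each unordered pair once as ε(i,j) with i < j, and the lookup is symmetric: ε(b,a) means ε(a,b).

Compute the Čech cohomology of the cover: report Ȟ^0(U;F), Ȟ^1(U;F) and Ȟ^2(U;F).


Ȟ^0(U;F) ≅ Z,  Ȟ^1(U;F) ≅ 0,  Ȟ^2(U;F) ≅ Z/2

nerve of the cover:
  U12={t9,t10,t21} U13={t10,t12,t15} U14={t11,t12,t14,t23} U15={t11,t16,t24} U16={t16,t21,t31} U23={t6,t8,t10} U24={t7,t17,t26} U25={t6,t17,t28} U26={t21,t26,t33} U34={t1,t12,t32} U35={t6,t19,t30} U36={t1,t19,t29} U45={t11,t17,t20} U46={t1,t25,t26} U56={t13,t16,t19}
  U123={t10} U126={t21} U134={t12} U145={t11} U156={t16} U235={t6} U245={t17} U246={t26} U346={t1} U356={t19}
C dims 6,15,10; δ0: rk 5, SNF 1^5; δ1: rk 10, SNF 1^9·2
Ȟ^0 = (6 − 5) − 0 = 1, so Ȟ^0 ≅ Z
Ȟ^1 = (15 − 10) − 5 = 0, so Ȟ^1 ≅ 0
Ȟ^2 = (10 − 0) − 10 = 0 plus torsion [2], so Ȟ^2 ≅ Z/2


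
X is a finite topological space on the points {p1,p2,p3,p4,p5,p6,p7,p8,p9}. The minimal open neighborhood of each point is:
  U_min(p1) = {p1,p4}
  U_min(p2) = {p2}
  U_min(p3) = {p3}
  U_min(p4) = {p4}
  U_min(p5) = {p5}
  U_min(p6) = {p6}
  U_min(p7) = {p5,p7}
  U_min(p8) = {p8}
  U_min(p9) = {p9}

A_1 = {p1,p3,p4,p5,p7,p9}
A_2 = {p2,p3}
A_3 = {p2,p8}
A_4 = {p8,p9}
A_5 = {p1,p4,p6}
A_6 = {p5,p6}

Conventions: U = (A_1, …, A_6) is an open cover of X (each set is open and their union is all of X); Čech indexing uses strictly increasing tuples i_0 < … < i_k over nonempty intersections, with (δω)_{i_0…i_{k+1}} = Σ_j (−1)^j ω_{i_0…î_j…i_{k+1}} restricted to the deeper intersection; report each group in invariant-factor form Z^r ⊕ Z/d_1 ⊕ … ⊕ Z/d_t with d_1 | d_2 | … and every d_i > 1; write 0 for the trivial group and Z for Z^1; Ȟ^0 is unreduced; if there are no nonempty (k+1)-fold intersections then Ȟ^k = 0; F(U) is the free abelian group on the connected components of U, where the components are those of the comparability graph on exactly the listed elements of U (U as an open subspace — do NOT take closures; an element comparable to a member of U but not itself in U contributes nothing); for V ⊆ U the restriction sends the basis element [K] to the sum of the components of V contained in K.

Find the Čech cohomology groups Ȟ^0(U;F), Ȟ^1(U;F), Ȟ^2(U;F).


Ȟ^0(U;F) ≅ Z^7; Ȟ^1(U;F) ≅ 0; Ȟ^2(U;F) ≅ 0

nerve simplices:
  A12={p3} A14={p9} A15={p1,p4} A16={p5} A23={p2} A34={p8} A56={p6}
components per intersection:
  A1: {p1,p4} {p3} {p5,p7} {p9}
  A2: {p2} {p3}
  A3: {p2} {p8}
  A4: {p8} {p9}
  A5: {p1,p4} {p6}
  A6: {p5} {p6}
  A12: {p3}
  A14: {p9}
  A15: {p1,p4}
  A16: {p5}
  A23: {p2}
  A34: {p8}
  A56: {p6}
C dims 14,7; δ0: rk 7, SNF 1^7
degree 0: 14−7−0 = 7 → Ȟ^0 ≅ Z^7
degree 1: 7−0−7 = 0 → Ȟ^1 ≅ 0
degree 2: 0−0−0 = 0 → Ȟ^2 ≅ 0


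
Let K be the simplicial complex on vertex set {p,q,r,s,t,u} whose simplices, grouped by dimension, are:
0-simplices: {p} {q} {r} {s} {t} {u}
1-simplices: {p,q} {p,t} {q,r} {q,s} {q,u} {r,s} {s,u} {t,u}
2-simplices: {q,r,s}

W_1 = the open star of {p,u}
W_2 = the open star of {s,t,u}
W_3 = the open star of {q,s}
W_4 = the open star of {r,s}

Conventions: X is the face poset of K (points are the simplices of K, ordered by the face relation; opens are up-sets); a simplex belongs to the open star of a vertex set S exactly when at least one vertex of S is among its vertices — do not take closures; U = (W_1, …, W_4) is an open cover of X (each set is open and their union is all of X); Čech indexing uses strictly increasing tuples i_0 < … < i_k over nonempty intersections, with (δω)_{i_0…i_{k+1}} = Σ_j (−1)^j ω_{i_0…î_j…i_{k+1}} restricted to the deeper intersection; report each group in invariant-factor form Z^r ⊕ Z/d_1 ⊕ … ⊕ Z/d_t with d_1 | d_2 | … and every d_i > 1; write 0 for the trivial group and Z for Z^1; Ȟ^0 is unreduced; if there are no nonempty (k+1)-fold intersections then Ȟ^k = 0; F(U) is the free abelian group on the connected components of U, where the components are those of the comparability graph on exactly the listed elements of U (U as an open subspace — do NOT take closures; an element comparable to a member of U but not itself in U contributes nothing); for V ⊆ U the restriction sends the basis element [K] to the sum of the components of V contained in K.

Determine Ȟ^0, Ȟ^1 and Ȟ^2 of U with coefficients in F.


Ȟ^0 = Z; Ȟ^1 = Z^2; Ȟ^2 = 0

cover nerve:
  W1={{p},{u},{p,q},{p,t},{q,u},{s,u},{t,u}} W2={{s},{t},{u},{p,t},{q,s},{q,u},{r,s},{s,u},{t,u},{q,r,s}} W3={{q},{s},{p,q},{q,r},{q,s},{q,u},{r,s},{s,u},{q,r,s}} W4={{r},{s},{q,r},{q,s},{r,s},{s,u},{q,r,s}}
  W12={{u},{p,t},{q,u},{s,u},{t,u}} W13={{p,q},{q,u},{s,u}} W14={{s,u}} W23={{s},{q,s},{q,u},{r,s},{s,u},{q,r,s}} W24={{s},{q,s},{r,s},{s,u},{q,r,s}} W34={{s},{q,r},{q,s},{r,s},{s,u},{q,r,s}}
  W123={{q,u},{s,u}} W124={{s,u}} W134={{s,u}} W234={{s},{q,s},{r,s},{s,u},{q,r,s}}
  W1234={{s,u}}
components per intersection:
  W1: {{p},{p,q},{p,t}} {{u},{q,u},{s,u},{t,u}}
  W2: {{s},{t},{u},{p,t},{q,s},{q,u},{r,s},{s,u},{t,u},{q,r,s}}
  W3: {{q},{s},{p,q},{q,r},{q,s},{q,u},{r,s},{s,u},{q,r,s}}
  W4: {{r},{s},{q,r},{q,s},{r,s},{s,u},{q,r,s}}
  W12: {{u},{q,u},{s,u},{t,u}} {{p,t}}
  W13: {{p,q}} {{q,u}} {{s,u}}
  W14: {{s,u}}
  W23: {{s},{q,s},{r,s},{s,u},{q,r,s}} {{q,u}}
  W24: {{s},{q,s},{r,s},{s,u},{q,r,s}}
  W34: {{s},{q,r},{q,s},{r,s},{s,u},{q,r,s}}
  W123: {{q,u}} {{s,u}}
  W124: {{s,u}}
  W134: {{s,u}}
  W234: {{s},{q,s},{r,s},{s,u},{q,r,s}}
  W1234: {{s,u}}
C dims 5,10,5,1; δ0: rk 4, SNF 1^4; δ1: rk 4, SNF 1^4; δ2: rk 1, SNF 1^1
Ȟ^0: (5−4)−0=1 ⇒ Z
Ȟ^1: (10−4)−4=2 ⇒ Z^2
Ȟ^2: (5−1)−4=0 ⇒ 0


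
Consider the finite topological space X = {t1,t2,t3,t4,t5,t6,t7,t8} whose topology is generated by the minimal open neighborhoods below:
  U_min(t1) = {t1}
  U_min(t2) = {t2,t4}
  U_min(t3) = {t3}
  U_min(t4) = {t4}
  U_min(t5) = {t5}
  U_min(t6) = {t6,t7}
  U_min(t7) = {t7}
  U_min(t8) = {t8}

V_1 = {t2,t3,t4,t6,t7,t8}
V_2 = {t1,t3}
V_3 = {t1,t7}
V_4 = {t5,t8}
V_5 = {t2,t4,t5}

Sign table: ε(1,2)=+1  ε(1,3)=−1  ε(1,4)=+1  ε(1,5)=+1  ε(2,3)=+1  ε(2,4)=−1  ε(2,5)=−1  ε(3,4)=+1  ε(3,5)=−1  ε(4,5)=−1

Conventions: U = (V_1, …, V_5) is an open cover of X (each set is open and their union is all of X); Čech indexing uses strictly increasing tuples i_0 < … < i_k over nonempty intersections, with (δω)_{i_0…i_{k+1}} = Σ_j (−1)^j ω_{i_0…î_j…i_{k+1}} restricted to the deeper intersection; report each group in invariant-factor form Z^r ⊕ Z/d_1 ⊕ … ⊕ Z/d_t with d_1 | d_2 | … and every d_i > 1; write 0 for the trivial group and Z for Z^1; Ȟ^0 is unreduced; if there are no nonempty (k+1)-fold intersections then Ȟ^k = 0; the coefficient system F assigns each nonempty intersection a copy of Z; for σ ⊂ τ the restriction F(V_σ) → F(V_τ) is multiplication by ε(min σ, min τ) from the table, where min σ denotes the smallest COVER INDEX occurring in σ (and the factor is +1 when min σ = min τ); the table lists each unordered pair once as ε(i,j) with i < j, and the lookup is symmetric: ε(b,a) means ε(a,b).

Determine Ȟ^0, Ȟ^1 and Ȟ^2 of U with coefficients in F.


Ȟ^0 = 0, Ȟ^1 = Z ⊕ Z/2, Ȟ^2 = 0

nonempty intersections:
  V12={t3} V13={t7} V14={t8} V15={t2,t4} V23={t1} V45={t5}
C dims 5,6; δ0: rk 5, SNF 1^4·2
Ȟ^0: (5−5)−0=0 ⇒ 0
Ȟ^1: (6−0)−5=1 plus torsion [2] ⇒ Z ⊕ Z/2
Ȟ^2: (0−0)−0=0 ⇒ 0


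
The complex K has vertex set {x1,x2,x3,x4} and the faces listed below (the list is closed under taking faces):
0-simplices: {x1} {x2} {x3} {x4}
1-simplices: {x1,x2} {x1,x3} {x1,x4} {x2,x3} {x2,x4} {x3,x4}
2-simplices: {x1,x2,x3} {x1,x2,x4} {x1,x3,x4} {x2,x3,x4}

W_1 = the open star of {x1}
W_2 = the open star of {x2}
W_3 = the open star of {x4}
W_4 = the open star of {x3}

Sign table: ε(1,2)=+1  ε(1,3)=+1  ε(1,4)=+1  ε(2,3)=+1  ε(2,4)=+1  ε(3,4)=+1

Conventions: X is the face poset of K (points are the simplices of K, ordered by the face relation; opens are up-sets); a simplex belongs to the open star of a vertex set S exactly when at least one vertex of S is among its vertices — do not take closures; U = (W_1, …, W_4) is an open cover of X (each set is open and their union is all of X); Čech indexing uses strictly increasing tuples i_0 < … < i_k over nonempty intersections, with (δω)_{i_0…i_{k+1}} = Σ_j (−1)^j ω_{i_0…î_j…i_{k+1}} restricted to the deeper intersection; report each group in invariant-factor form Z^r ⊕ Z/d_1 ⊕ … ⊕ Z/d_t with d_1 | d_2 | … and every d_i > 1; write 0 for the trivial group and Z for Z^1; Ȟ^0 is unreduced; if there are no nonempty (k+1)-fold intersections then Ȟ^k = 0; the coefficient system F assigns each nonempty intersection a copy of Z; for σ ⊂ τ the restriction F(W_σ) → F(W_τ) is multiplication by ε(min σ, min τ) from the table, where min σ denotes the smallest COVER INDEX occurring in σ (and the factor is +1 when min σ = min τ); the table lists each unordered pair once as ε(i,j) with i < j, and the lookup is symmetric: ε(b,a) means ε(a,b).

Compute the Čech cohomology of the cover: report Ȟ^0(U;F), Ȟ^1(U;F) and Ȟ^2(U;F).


Ȟ^0 ≅ Z, Ȟ^1 ≅ 0, Ȟ^2 ≅ Z

nonempty intersections:
  W1={{x1},{x1,x2},{x1,x3},{x1,x4},{x1,x2,x3},{x1,x2,x4},{x1,x3,x4}} W2={{x2},{x1,x2},{x2,x3},{x2,x4},{x1,x2,x3},{x1,x2,x4},{x2,x3,x4}} W3={{x4},{x1,x4},{x2,x4},{x3,x4},{x1,x2,x4},{x1,x3,x4},{x2,x3,x4}} W4={{x3},{x1,x3},{x2,x3},{x3,x4},{x1,x2,x3},{x1,x3,x4},{x2,x3,x4}}
  W12={{x1,x2},{x1,x2,x3},{x1,x2,x4}} W13={{x1,x4},{x1,x2,x4},{x1,x3,x4}} W14={{x1,x3},{x1,x2,x3},{x1,x3,x4}} W23={{x2,x4},{x1,x2,x4},{x2,x3,x4}} W24={{x2,x3},{x1,x2,x3},{x2,x3,x4}} W34={{x3,x4},{x1,x3,x4},{x2,x3,x4}}
  W123={{x1,x2,x4}} W124={{x1,x2,x3}} W134={{x1,x3,x4}} W234={{x2,x3,x4}}
C dims 4,6,4; δ0: rk 3, SNF 1^3; δ1: rk 3, SNF 1^3
Ȟ^0: (4−3)−0=1 ⇒ Z
Ȟ^1: (6−3)−3=0 ⇒ 0
Ȟ^2: (4−0)−3=1 ⇒ Z


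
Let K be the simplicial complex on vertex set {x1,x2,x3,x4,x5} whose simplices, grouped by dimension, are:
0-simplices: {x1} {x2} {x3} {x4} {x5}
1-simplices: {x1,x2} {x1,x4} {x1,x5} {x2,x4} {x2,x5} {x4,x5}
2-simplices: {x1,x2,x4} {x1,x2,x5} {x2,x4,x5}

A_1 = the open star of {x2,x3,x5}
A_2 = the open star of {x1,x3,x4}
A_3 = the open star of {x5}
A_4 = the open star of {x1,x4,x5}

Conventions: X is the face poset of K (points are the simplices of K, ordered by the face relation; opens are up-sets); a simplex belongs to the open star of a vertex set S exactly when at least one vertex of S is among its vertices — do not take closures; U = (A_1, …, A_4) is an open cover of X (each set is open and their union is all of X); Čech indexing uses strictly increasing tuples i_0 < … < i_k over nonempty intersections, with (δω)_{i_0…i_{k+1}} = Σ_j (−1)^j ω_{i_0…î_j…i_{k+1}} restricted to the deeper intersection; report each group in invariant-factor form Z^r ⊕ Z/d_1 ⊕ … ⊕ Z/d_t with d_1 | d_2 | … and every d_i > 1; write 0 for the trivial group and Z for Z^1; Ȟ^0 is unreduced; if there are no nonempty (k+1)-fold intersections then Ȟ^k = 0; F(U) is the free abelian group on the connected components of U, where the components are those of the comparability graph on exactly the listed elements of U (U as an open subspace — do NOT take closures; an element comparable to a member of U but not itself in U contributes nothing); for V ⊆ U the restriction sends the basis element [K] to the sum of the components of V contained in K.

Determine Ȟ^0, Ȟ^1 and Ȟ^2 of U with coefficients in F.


nonempty intersections:
  A1={{x2},{x3},{x5},{x1,x2},{x1,x5},{x2,x4},{x2,x5},{x4,x5},{x1,x2,x4},{x1,x2,x5},{x2,x4,x5}} A2={{x1},{x3},{x4},{x1,x2},{x1,x4},{x1,x5},{x2,x4},{x4,x5},{x1,x2,x4},{x1,x2,x5},{x2,x4,x5}} A3={{x5},{x1,x5},{x2,x5},{x4,x5},{x1,x2,x5},{x2,x4,x5}} A4={{x1},{x4},{x5},{x1,x2},{x1,x4},{x1,x5},{x2,x4},{x2,x5},{x4,x5},{x1,x2,x4},{x1,x2,x5},{x2,x4,x5}}
  A12={{x3},{x1,x2},{x1,x5},{x2,x4},{x4,x5},{x1,x2,x4},{x1,x2,x5},{x2,x4,x5}} A13={{x5},{x1,x5},{x2,x5},{x4,x5},{x1,x2,x5},{x2,x4,x5}} A14={{x5},{x1,x2},{x1,x5},{x2,x4},{x2,x5},{x4,x5},{x1,x2,x4},{x1,x2,x5},{x2,x4,x5}} A23={{x1,x5},{x4,x5},{x1,x2,x5},{x2,x4,x5}} A24={{x1},{x4},{x1,x2},{x1,x4},{x1,x5},{x2,x4},{x4,x5},{x1,x2,x4},{x1,x2,x5},{x2,x4,x5}} A34={{x5},{x1,x5},{x2,x5},{x4,x5},{x1,x2,x5},{x2,x4,x5}}
  A123={{x1,x5},{x4,x5},{x1,x2,x5},{x2,x4,x5}} A124={{x1,x2},{x1,x5},{x2,x4},{x4,x5},{x1,x2,x4},{x1,x2,x5},{x2,x4,x5}} A134={{x5},{x1,x5},{x2,x5},{x4,x5},{x1,x2,x5},{x2,x4,x5}} A234={{x1,x5},{x4,x5},{x1,x2,x5},{x2,x4,x5}}
  A1234={{x1,x5},{x4,x5},{x1,x2,x5},{x2,x4,x5}}
components per intersection:
  A1: {{x2},{x5},{x1,x2},{x1,x5},{x2,x4},{x2,x5},{x4,x5},{x1,x2,x4},{x1,x2,x5},{x2,x4,x5}} {{x3}}
  A2: {{x1},{x4},{x1,x2},{x1,x4},{x1,x5},{x2,x4},{x4,x5},{x1,x2,x4},{x1,x2,x5},{x2,x4,x5}} {{x3}}
  A3: {{x5},{x1,x5},{x2,x5},{x4,x5},{x1,x2,x5},{x2,x4,x5}}
  A4: {{x1},{x4},{x5},{x1,x2},{x1,x4},{x1,x5},{x2,x4},{x2,x5},{x4,x5},{x1,x2,x4},{x1,x2,x5},{x2,x4,x5}}
  A12: {{x3}} {{x1,x2},{x1,x5},{x2,x4},{x4,x5},{x1,x2,x4},{x1,x2,x5},{x2,x4,x5}}
  A13: {{x5},{x1,x5},{x2,x5},{x4,x5},{x1,x2,x5},{x2,x4,x5}}
  A14: {{x5},{x1,x2},{x1,x5},{x2,x4},{x2,x5},{x4,x5},{x1,x2,x4},{x1,x2,x5},{x2,x4,x5}}
  A23: {{x1,x5},{x1,x2,x5}} {{x4,x5},{x2,x4,x5}}
  A24: {{x1},{x4},{x1,x2},{x1,x4},{x1,x5},{x2,x4},{x4,x5},{x1,x2,x4},{x1,x2,x5},{x2,x4,x5}}
  A34: {{x5},{x1,x5},{x2,x5},{x4,x5},{x1,x2,x5},{x2,x4,x5}}
  A123: {{x1,x5},{x1,x2,x5}} {{x4,x5},{x2,x4,x5}}
  A124: {{x1,x2},{x1,x5},{x2,x4},{x4,x5},{x1,x2,x4},{x1,x2,x5},{x2,x4,x5}}
  A134: {{x5},{x1,x5},{x2,x5},{x4,x5},{x1,x2,x5},{x2,x4,x5}}
  A234: {{x1,x5},{x1,x2,x5}} {{x4,x5},{x2,x4,x5}}
  A1234: {{x1,x5},{x1,x2,x5}} {{x4,x5},{x2,x4,x5}}
C dims 6,8,6,2; δ0: rk 4, SNF 1^4; δ1: rk 4, SNF 1^4; δ2: rk 2, SNF 1^2
Ȟ^0: (6−4)−0=2 ⇒ Z^2
Ȟ^1: (8−4)−4=0 ⇒ 0
Ȟ^2: (6−2)−4=0 ⇒ 0

Ȟ^0(U;F) ≅ Z^2, Ȟ^1(U;F) ≅ 0, Ȟ^2(U;F) ≅ 0
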